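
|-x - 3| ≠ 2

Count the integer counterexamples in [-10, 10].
Counterexamples in [-10, 10]: {-5, -1}.

Counting them gives 2 values.

Answer: 2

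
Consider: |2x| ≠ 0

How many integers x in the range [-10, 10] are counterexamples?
Counterexamples in [-10, 10]: {0}.

Counting them gives 1 values.

Answer: 1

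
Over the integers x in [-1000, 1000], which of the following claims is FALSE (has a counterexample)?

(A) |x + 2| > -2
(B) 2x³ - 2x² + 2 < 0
(A) An absolute value is never negative, so the left side is ≥ 0 for every x, while the right side is -2. Tightest case in [-1000, 1000] is x = -2:
x = -2: LHS = |(-2) + 2| = |0| = 0; 0 > -2 — holds
Hence LHS − RHS is never zero or negative, i.e. LHS > RHS throughout, so the relation holds for every integer in [-1000, 1000].

(B) x = 0: LHS = 2·0³ - 2·0² + 2 = 2; 2 < 0 — FAILS

Only (B) has a counterexample.

Answer: B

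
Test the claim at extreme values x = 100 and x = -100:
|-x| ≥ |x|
x = 100: LHS = |-100| = 100, RHS = |100| = 100; 100 ≥ 100 — holds
x = -100: LHS = |-(-100)| = |100| = 100, RHS = |-100| = 100; 100 ≥ 100 — holds

Answer: Yes, holds for both x = 100 and x = -100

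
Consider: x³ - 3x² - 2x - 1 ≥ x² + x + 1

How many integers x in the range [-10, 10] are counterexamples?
Counterexamples in [-10, 10]: {-10, -9, -8, -7, -6, -5, -4, -3, -2, -1, 0, 1, 2, 3, 4}.

Counting them gives 15 values.

Answer: 15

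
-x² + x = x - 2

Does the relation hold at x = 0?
x = 0: LHS = -0² + 0 = 0, RHS = 0 - 2 = -2; 0 = -2 — FAILS

The relation fails at x = 0, so x = 0 is a counterexample.

Answer: No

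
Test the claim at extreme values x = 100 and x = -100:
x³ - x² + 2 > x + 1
x = 100: LHS = 100³ - 100² + 2 = 990002, RHS = 100 + 1 = 101; 990002 > 101 — holds
x = -100: LHS = (-100)³ - (-100)² + 2 = -1009998, RHS = (-100) + 1 = -99; -1009998 > -99 — FAILS

Answer: Partially: holds for x = 100, fails for x = -100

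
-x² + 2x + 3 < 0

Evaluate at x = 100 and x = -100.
x = 100: LHS = -100² + 2·100 + 3 = -9797; -9797 < 0 — holds
x = -100: LHS = -(-100)² + 2·(-100) + 3 = -10197; -10197 < 0 — holds

Answer: Yes, holds for both x = 100 and x = -100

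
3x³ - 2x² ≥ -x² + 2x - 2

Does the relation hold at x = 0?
x = 0: LHS = 3·0³ - 2·0² = 0, RHS = -0² + 2·0 - 2 = -2; 0 ≥ -2 — holds

The relation is satisfied at x = 0.

Answer: Yes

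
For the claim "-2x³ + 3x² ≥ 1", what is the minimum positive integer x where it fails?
Testing positive integers:
x = 1: LHS = -2·1³ + 3·1² = 1; 1 ≥ 1 — holds
x = 2: LHS = -2·2³ + 3·2² = -4; -4 ≥ 1 — FAILS  ← smallest positive counterexample

Answer: x = 2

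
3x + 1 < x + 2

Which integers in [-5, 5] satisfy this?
Holds for: {-5, -4, -3, -2, -1, 0}
Fails for: {1, 2, 3, 4, 5}

Answer: {-5, -4, -3, -2, -1, 0}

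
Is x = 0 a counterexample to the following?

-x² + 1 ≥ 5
Substitute x = 0 into the relation:
x = 0: LHS = -0² + 1 = 1; 1 ≥ 5 — FAILS

Since the claim fails at x = 0, this value is a counterexample.

Answer: Yes, x = 0 is a counterexample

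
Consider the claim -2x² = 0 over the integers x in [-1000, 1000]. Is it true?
The claim fails at x = 1:
x = 1: LHS = -2·1² = -2; -2 = 0 — FAILS

Because a single integer refutes it, the statement is false.

Answer: False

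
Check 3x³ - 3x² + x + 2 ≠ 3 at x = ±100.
x = 100: LHS = 3·100³ - 3·100² + 100 + 2 = 2970102; 2970102 ≠ 3 — holds
x = -100: LHS = 3·(-100)³ - 3·(-100)² + (-100) + 2 = -3030098; -3030098 ≠ 3 — holds

Answer: Yes, holds for both x = 100 and x = -100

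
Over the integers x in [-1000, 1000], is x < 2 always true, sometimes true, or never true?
Holds at x = 0: 0 < 2 — holds
Fails at x = 2: 2 < 2 — FAILS
It is satisfied by some integers in the range but not all.

Answer: Sometimes true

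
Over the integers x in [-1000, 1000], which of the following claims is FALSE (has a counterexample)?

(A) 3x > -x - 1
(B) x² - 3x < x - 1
(A) x = -1: LHS = 3·(-1) = -3, RHS = -(-1) - 1 = 0; -3 > 0 — FAILS
(B) x = 0: LHS = 0² - 3·0 = 0, RHS = 0 - 1 = -1; 0 < -1 — FAILS

Answer: Both A and B are false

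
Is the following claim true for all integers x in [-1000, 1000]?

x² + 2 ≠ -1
Over all integers in [-1000, 1000], LHS − RHS is always positive; it is smallest at x = 0, where it equals 3:
x = 0: LHS = 0² + 2 = 2; 2 ≠ -1 — holds
At the ends of the range:
x = -1000: LHS = (-1000)² + 2 = 1000002; 1000002 ≠ -1 — holds
x = 1000: LHS = 1000² + 2 = 1000002; 1000002 ≠ -1 — holds
Hence LHS − RHS is never 0, i.e. the two sides are never equal, so the relation holds for every integer in [-1000, 1000].

No counterexample exists.

Answer: True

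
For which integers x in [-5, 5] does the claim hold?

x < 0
Holds for: {-5, -4, -3, -2, -1}
Fails for: {0, 1, 2, 3, 4, 5}

Answer: {-5, -4, -3, -2, -1}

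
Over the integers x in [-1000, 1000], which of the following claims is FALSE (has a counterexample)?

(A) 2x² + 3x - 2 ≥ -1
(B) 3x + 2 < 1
(A) x = 0: LHS = 2·0² + 3·0 - 2 = -2; -2 ≥ -1 — FAILS
(B) x = 0: LHS = 3·0 + 2 = 2; 2 < 1 — FAILS

Answer: Both A and B are false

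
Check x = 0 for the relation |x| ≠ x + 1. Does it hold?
x = 0: LHS = |0| = 0, RHS = 0 + 1 = 1; 0 ≠ 1 — holds

The relation is satisfied at x = 0.

Answer: Yes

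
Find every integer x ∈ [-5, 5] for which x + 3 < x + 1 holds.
Over all integers in [-5, 5], LHS − RHS is smallest at x = 0, where it equals 2:
x = 0: LHS = 0 + 3 = 3, RHS = 0 + 1 = 1; 3 < 1 — FAILS
At the ends of the range:
x = -5: LHS = (-5) + 3 = -2, RHS = (-5) + 1 = -4; -2 < -4 — FAILS
x = 5: LHS = 5 + 3 = 8, RHS = 5 + 1 = 6; 8 < 6 — FAILS
Hence LHS − RHS is never negative, i.e. LHS ≥ RHS throughout, so the claimed relation (<) fails for every integer in [-5, 5].

Answer: None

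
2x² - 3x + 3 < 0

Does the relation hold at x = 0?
x = 0: LHS = 2·0² - 3·0 + 3 = 3; 3 < 0 — FAILS

The relation fails at x = 0, so x = 0 is a counterexample.

Answer: No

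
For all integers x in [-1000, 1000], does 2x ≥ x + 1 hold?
The claim fails at x = 0:
x = 0: LHS = 2·0 = 0, RHS = 0 + 1 = 1; 0 ≥ 1 — FAILS

Because a single integer refutes it, the statement is false.

Answer: False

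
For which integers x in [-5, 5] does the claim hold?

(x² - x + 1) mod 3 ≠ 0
Holds for: {-5, -3, -2, 0, 1, 3, 4}
Fails for: {-4, -1, 2, 5}

Answer: {-5, -3, -2, 0, 1, 3, 4}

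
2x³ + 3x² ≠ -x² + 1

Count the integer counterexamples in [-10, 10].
Track d = LHS − RHS over the integers in [-10, 10]. Equality would need d = 0, but d changes sign only between consecutive integers, jumping over 0:
x = -2: LHS = 2·(-2)³ + 3·(-2)² = -4, RHS = -(-2)² + 1 = -3; -4 ≠ -3 — holds  (d = -1)
x = -1: LHS = 2·(-1)³ + 3·(-1)² = 1, RHS = -(-1)² + 1 = 0; 1 ≠ 0 — holds  (d = 1)
x = -1: LHS = 2·(-1)³ + 3·(-1)² = 1, RHS = -(-1)² + 1 = 0; 1 ≠ 0 — holds  (d = 1)
x = 0: LHS = 2·0³ + 3·0² = 0, RHS = -0² + 1 = 1; 0 ≠ 1 — holds  (d = -1)
x = 0: LHS = 2·0³ + 3·0² = 0, RHS = -0² + 1 = 1; 0 ≠ 1 — holds  (d = -1)
x = 1: LHS = 2·1³ + 3·1² = 5, RHS = -1² + 1 = 0; 5 ≠ 0 — holds  (d = 5)
Away from these crossings d keeps a constant sign, and checking every integer in [-10, 10] confirms d ≠ 0 throughout. Hence the two sides are never equal, so the relation holds for every integer in [-10, 10].

No counterexample appears in that range.

Answer: 0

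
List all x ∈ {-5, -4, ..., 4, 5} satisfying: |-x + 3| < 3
Holds for: {1, 2, 3, 4, 5}
Fails for: {-5, -4, -3, -2, -1, 0}

Answer: {1, 2, 3, 4, 5}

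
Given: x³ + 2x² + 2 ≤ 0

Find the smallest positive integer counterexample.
Testing positive integers:
x = 1: LHS = 1³ + 2·1² + 2 = 5; 5 ≤ 0 — FAILS  ← smallest positive counterexample

Answer: x = 1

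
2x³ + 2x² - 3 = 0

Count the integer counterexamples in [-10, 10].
Counterexamples in [-10, 10]: {-10, -9, -8, -7, -6, -5, -4, -3, -2, -1, 0, 1, 2, 3, 4, 5, 6, 7, 8, 9, 10}.

Counting them gives 21 values.

Answer: 21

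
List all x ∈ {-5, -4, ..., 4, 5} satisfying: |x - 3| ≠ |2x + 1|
Holds for: {-5, -3, -2, -1, 0, 1, 2, 3, 4, 5}
Fails for: {-4}

Answer: {-5, -3, -2, -1, 0, 1, 2, 3, 4, 5}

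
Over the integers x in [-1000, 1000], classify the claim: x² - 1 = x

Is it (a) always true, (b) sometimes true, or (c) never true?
Track d = LHS − RHS over the integers in [-1000, 1000]. Equality would need d = 0, but d changes sign only between consecutive integers, jumping over 0:
x = -1: LHS = (-1)² - 1 = 0; 0 = -1 — FAILS  (d = 1)
x = 0: LHS = 0² - 1 = -1; -1 = 0 — FAILS  (d = -1)
x = 1: LHS = 1² - 1 = 0; 0 = 1 — FAILS  (d = -1)
x = 2: LHS = 2² - 1 = 3; 3 = 2 — FAILS  (d = 1)
Away from these crossings d keeps a constant sign, and checking every integer in [-1000, 1000] confirms d ≠ 0 throughout. Hence the two sides are never equal, so the claimed relation (=) fails for every integer in [-1000, 1000].

No integer in the range satisfies it.

Answer: Never true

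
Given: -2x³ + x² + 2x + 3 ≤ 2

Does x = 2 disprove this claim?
Substitute x = 2 into the relation:
x = 2: LHS = -2·2³ + 2² + 2·2 + 3 = -5; -5 ≤ 2 — holds

The claim holds here, so x = 2 is not a counterexample. (A counterexample exists elsewhere, e.g. x = 0.)

Answer: No, x = 2 is not a counterexample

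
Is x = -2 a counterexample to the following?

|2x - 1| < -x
Substitute x = -2 into the relation:
x = -2: LHS = |2·(-2) - 1| = |-5| = 5, RHS = -(-2) = 2; 5 < 2 — FAILS

Since the claim fails at x = -2, this value is a counterexample.

Answer: Yes, x = -2 is a counterexample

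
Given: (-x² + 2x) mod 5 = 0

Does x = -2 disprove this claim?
Substitute x = -2 into the relation:
x = -2: LHS = (-(-2)² + 2·(-2)) mod 5 = (-8) mod 5 = 2; 2 = 0 — FAILS

Since the claim fails at x = -2, this value is a counterexample.

Answer: Yes, x = -2 is a counterexample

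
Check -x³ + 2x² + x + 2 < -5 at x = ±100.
x = 100: LHS = -100³ + 2·100² + 100 + 2 = -979898; -979898 < -5 — holds
x = -100: LHS = -(-100)³ + 2·(-100)² + (-100) + 2 = 1019902; 1019902 < -5 — FAILS

Answer: Partially: holds for x = 100, fails for x = -100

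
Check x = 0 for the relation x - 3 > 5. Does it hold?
x = 0: LHS = 0 - 3 = -3; -3 > 5 — FAILS

The relation fails at x = 0, so x = 0 is a counterexample.

Answer: No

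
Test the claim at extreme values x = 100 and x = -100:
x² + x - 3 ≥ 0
x = 100: LHS = 100² + 100 - 3 = 10097; 10097 ≥ 0 — holds
x = -100: LHS = (-100)² + (-100) - 3 = 9897; 9897 ≥ 0 — holds

Answer: Yes, holds for both x = 100 and x = -100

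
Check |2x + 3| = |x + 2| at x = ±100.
x = 100: LHS = |2·100 + 3| = |203| = 203, RHS = |100 + 2| = |102| = 102; 203 = 102 — FAILS
x = -100: LHS = |2·(-100) + 3| = |-197| = 197, RHS = |(-100) + 2| = |-98| = 98; 197 = 98 — FAILS

Answer: No, fails for both x = 100 and x = -100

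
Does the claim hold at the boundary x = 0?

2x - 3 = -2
x = 0: LHS = 2·0 - 3 = -3; -3 = -2 — FAILS

The relation fails at x = 0, so x = 0 is a counterexample.

Answer: No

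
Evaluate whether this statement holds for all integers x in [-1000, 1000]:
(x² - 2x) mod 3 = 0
The claim fails at x = 1:
x = 1: LHS = (1² - 2·1) mod 3 = (-1) mod 3 = 2; 2 = 0 — FAILS

Because a single integer refutes it, the statement is false.

Answer: False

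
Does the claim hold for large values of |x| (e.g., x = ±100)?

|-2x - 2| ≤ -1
x = 100: LHS = |-2·100 - 2| = |-202| = 202; 202 ≤ -1 — FAILS
x = -100: LHS = |-2·(-100) - 2| = |198| = 198; 198 ≤ -1 — FAILS

Answer: No, fails for both x = 100 and x = -100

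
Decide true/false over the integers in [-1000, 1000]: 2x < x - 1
The claim fails at x = 0:
x = 0: LHS = 2·0 = 0, RHS = 0 - 1 = -1; 0 < -1 — FAILS

Because a single integer refutes it, the statement is false.

Answer: False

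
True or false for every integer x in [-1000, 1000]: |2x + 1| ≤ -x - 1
The claim fails at x = 0:
x = 0: LHS = |2·0 + 1| = |1| = 1, RHS = -0 - 1 = -1; 1 ≤ -1 — FAILS

Because a single integer refutes it, the statement is false.

Answer: False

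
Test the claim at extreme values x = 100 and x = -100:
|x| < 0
x = 100: LHS = |100| = 100; 100 < 0 — FAILS
x = -100: LHS = |-100| = 100; 100 < 0 — FAILS

Answer: No, fails for both x = 100 and x = -100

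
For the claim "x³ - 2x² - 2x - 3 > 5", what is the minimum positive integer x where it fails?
Testing positive integers:
x = 1: LHS = 1³ - 2·1² - 2·1 - 3 = -6; -6 > 5 — FAILS  ← smallest positive counterexample

Answer: x = 1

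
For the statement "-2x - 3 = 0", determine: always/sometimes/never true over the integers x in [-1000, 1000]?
Track d = LHS − RHS over the integers in [-1000, 1000]. Equality would need d = 0, but d changes sign only between consecutive integers, jumping over 0:
x = -2: LHS = -2·(-2) - 3 = 1; 1 = 0 — FAILS  (d = 1)
x = -1: LHS = -2·(-1) - 3 = -1; -1 = 0 — FAILS  (d = -1)
Away from these crossings d keeps a constant sign, and checking every integer in [-1000, 1000] confirms d ≠ 0 throughout. Hence the two sides are never equal, so the claimed relation (=) fails for every integer in [-1000, 1000].

No integer in the range satisfies it.

Answer: Never true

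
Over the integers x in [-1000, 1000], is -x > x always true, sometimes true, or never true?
Holds at x = -1: LHS = -(-1) = 1; 1 > -1 — holds
Fails at x = 0: LHS = -0 = 0; 0 > 0 — FAILS
It is satisfied by some integers in the range but not all.

Answer: Sometimes true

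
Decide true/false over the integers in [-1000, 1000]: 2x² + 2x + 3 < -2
The claim fails at x = 0:
x = 0: LHS = 2·0² + 2·0 + 3 = 3; 3 < -2 — FAILS

Because a single integer refutes it, the statement is false.

Answer: False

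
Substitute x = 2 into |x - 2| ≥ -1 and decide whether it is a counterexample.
Substitute x = 2 into the relation:
x = 2: LHS = |2 - 2| = |0| = 0; 0 ≥ -1 — holds

The relation holds at x = 2, so it is not a counterexample.

Answer: No, x = 2 is not a counterexample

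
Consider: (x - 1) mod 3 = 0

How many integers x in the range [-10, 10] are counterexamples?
Counterexamples in [-10, 10]: {-10, -9, -7, -6, -4, -3, -1, 0, 2, 3, 5, 6, 8, 9}.

Counting them gives 14 values.

Answer: 14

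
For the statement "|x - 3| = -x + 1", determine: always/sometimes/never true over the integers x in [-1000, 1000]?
Over all integers in [-1000, 1000], LHS − RHS is always positive; it is smallest at x = 0, where it equals 2:
x = 0: LHS = |0 - 3| = |-3| = 3, RHS = -0 + 1 = 1; 3 = 1 — FAILS
At the ends of the range:
x = -1000: LHS = |(-1000) - 3| = |-1003| = 1003, RHS = -(-1000) + 1 = 1001; 1003 = 1001 — FAILS
x = 1000: LHS = |1000 - 3| = |997| = 997, RHS = -1000 + 1 = -999; 997 = -999 — FAILS
Hence LHS − RHS is never 0, i.e. the two sides are never equal, so the claimed relation (=) fails for every integer in [-1000, 1000].

No integer in the range satisfies it.

Answer: Never true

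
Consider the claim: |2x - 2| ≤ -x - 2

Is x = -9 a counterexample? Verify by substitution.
Substitute x = -9 into the relation:
x = -9: LHS = |2·(-9) - 2| = |-20| = 20, RHS = -(-9) - 2 = 7; 20 ≤ 7 — FAILS

Since the claim fails at x = -9, this value is a counterexample.

Answer: Yes, x = -9 is a counterexample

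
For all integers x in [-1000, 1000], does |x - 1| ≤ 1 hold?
The claim fails at x = -1:
x = -1: LHS = |(-1) - 1| = |-2| = 2; 2 ≤ 1 — FAILS

Because a single integer refutes it, the statement is false.

Answer: False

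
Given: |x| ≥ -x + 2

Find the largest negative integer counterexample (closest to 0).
Testing negative integers from -1 downward:
x = -1: LHS = |-1| = 1, RHS = -(-1) + 2 = 3; 1 ≥ 3 — FAILS  ← closest negative counterexample to 0

Answer: x = -1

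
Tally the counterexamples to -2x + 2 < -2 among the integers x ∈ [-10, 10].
Counterexamples in [-10, 10]: {-10, -9, -8, -7, -6, -5, -4, -3, -2, -1, 0, 1, 2}.

Counting them gives 13 values.

Answer: 13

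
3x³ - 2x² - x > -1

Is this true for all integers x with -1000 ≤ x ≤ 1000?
The claim fails at x = -1:
x = -1: LHS = 3·(-1)³ - 2·(-1)² - (-1) = -4; -4 > -1 — FAILS

Because a single integer refutes it, the statement is false.

Answer: False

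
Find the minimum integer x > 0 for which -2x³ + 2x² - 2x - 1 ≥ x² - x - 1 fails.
Testing positive integers:
x = 1: LHS = -2·1³ + 2·1² - 2·1 - 1 = -3, RHS = 1² - 1 - 1 = -1; -3 ≥ -1 — FAILS  ← smallest positive counterexample

Answer: x = 1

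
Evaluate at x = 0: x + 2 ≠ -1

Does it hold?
x = 0: LHS = 0 + 2 = 2; 2 ≠ -1 — holds

The relation is satisfied at x = 0.

Answer: Yes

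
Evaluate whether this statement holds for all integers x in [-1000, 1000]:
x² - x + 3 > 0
Over all integers in [-1000, 1000], LHS − RHS is smallest at x = 0, where it equals 3:
x = 0: LHS = 0² - 0 + 3 = 3; 3 > 0 — holds
At the ends of the range:
x = -1000: LHS = (-1000)² - (-1000) + 3 = 1001003; 1001003 > 0 — holds
x = 1000: LHS = 1000² - 1000 + 3 = 999003; 999003 > 0 — holds
Hence LHS − RHS is never zero or negative, i.e. LHS > RHS throughout, so the relation holds for every integer in [-1000, 1000].

No counterexample exists.

Answer: True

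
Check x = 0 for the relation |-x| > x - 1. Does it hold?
x = 0: LHS = |-0| = |0| = 0, RHS = 0 - 1 = -1; 0 > -1 — holds

The relation is satisfied at x = 0.

Answer: Yes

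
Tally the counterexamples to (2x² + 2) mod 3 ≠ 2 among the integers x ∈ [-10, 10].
Counterexamples in [-10, 10]: {-9, -6, -3, 0, 3, 6, 9}.

Counting them gives 7 values.

Answer: 7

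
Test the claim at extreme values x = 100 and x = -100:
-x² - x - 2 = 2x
x = 100: LHS = -100² - 100 - 2 = -10102, RHS = 2·100 = 200; -10102 = 200 — FAILS
x = -100: LHS = -(-100)² - (-100) - 2 = -9902, RHS = 2·(-100) = -200; -9902 = -200 — FAILS

Answer: No, fails for both x = 100 and x = -100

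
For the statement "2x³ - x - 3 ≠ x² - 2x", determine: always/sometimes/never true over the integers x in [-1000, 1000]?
Track d = LHS − RHS over the integers in [-1000, 1000]. Equality would need d = 0, but d changes sign only between consecutive integers, jumping over 0:
x = 1: LHS = 2·1³ - 1 - 3 = -2, RHS = 1² - 2·1 = -1; -2 ≠ -1 — holds  (d = -1)
x = 2: LHS = 2·2³ - 2 - 3 = 11, RHS = 2² - 2·2 = 0; 11 ≠ 0 — holds  (d = 11)
Away from these crossings d keeps a constant sign, and checking every integer in [-1000, 1000] confirms d ≠ 0 throughout. Hence the two sides are never equal, so the relation holds for every integer in [-1000, 1000].

No counterexample exists.

Answer: Always true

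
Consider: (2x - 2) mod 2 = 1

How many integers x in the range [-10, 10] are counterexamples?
Counterexamples in [-10, 10]: {-10, -9, -8, -7, -6, -5, -4, -3, -2, -1, 0, 1, 2, 3, 4, 5, 6, 7, 8, 9, 10}.

Counting them gives 21 values.

Answer: 21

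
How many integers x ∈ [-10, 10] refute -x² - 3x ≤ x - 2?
Counterexamples in [-10, 10]: {-4, -3, -2, -1, 0}.

Counting them gives 5 values.

Answer: 5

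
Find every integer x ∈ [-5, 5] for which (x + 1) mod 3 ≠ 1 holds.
Holds for: {-5, -4, -2, -1, 1, 2, 4, 5}
Fails for: {-3, 0, 3}

Answer: {-5, -4, -2, -1, 1, 2, 4, 5}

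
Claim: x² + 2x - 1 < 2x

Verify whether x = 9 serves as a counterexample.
Substitute x = 9 into the relation:
x = 9: LHS = 9² + 2·9 - 1 = 98, RHS = 2·9 = 18; 98 < 18 — FAILS

Since the claim fails at x = 9, this value is a counterexample.

Answer: Yes, x = 9 is a counterexample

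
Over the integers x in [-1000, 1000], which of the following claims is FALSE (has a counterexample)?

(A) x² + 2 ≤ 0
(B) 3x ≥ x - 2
(A) x = 0: LHS = 0² + 2 = 2; 2 ≤ 0 — FAILS
(B) x = -2: LHS = 3·(-2) = -6, RHS = (-2) - 2 = -4; -6 ≥ -4 — FAILS

Answer: Both A and B are false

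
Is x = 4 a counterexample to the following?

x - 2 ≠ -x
Substitute x = 4 into the relation:
x = 4: LHS = 4 - 2 = 2; 2 ≠ -4 — holds

The claim holds here, so x = 4 is not a counterexample. (A counterexample exists elsewhere, e.g. x = 1.)

Answer: No, x = 4 is not a counterexample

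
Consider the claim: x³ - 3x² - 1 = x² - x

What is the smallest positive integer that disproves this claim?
Testing positive integers:
x = 1: LHS = 1³ - 3·1² - 1 = -3, RHS = 1² - 1 = 0; -3 = 0 — FAILS  ← smallest positive counterexample

Answer: x = 1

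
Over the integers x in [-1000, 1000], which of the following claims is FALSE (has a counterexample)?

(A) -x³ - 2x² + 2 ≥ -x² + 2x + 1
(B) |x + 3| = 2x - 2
(A) x = 1: LHS = -1³ - 2·1² + 2 = -1, RHS = -1² + 2·1 + 1 = 2; -1 ≥ 2 — FAILS
(B) x = 0: LHS = |0 + 3| = |3| = 3, RHS = 2·0 - 2 = -2; 3 = -2 — FAILS

Answer: Both A and B are false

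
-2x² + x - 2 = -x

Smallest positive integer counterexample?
Testing positive integers:
x = 1: LHS = -2·1² + 1 - 2 = -3; -3 = -1 — FAILS  ← smallest positive counterexample

Answer: x = 1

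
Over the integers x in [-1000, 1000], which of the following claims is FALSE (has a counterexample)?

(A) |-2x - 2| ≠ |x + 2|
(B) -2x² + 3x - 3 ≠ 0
(A) x = 0: LHS = |-2·0 - 2| = |-2| = 2, RHS = |0 + 2| = |2| = 2; 2 ≠ 2 — FAILS

(B) Over all integers in [-1000, 1000], LHS − RHS is always negative; it is closest to 0 at x = 1, where it equals -2:
x = 1: LHS = -2·1² + 3·1 - 3 = -2; -2 ≠ 0 — holds
At the ends of the range:
x = -1000: LHS = -2·(-1000)² + 3·(-1000) - 3 = -2003003; -2003003 ≠ 0 — holds
x = 1000: LHS = -2·1000² + 3·1000 - 3 = -1997003; -1997003 ≠ 0 — holds
Hence LHS − RHS is never 0, i.e. the two sides are never equal, so the relation holds for every integer in [-1000, 1000].

Only (A) has a counterexample.

Answer: A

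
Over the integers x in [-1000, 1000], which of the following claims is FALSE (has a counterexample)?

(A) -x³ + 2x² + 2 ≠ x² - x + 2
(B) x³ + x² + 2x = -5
(A) x = 0: LHS = -0³ + 2·0² + 2 = 2, RHS = 0² - 0 + 2 = 2; 2 ≠ 2 — FAILS
(B) x = 0: LHS = 0³ + 0² + 2·0 = 0; 0 = -5 — FAILS

Answer: Both A and B are false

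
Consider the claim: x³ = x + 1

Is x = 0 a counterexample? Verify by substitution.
Substitute x = 0 into the relation:
x = 0: LHS = 0³ = 0, RHS = 0 + 1 = 1; 0 = 1 — FAILS

Since the claim fails at x = 0, this value is a counterexample.

Answer: Yes, x = 0 is a counterexample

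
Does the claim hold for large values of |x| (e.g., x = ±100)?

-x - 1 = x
x = 100: LHS = -100 - 1 = -101; -101 = 100 — FAILS
x = -100: LHS = -(-100) - 1 = 99; 99 = -100 — FAILS

Answer: No, fails for both x = 100 and x = -100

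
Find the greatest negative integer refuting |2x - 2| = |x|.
Testing negative integers from -1 downward:
x = -1: LHS = |2·(-1) - 2| = |-4| = 4, RHS = |-1| = 1; 4 = 1 — FAILS  ← closest negative counterexample to 0

Answer: x = -1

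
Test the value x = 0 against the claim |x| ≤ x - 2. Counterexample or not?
Substitute x = 0 into the relation:
x = 0: LHS = |0| = 0, RHS = 0 - 2 = -2; 0 ≤ -2 — FAILS

Since the claim fails at x = 0, this value is a counterexample.

Answer: Yes, x = 0 is a counterexample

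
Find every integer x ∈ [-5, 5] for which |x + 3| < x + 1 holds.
Over all integers in [-5, 5], LHS − RHS is smallest at x = 0, where it equals 2:
x = 0: LHS = |0 + 3| = |3| = 3, RHS = 0 + 1 = 1; 3 < 1 — FAILS
At the ends of the range:
x = -5: LHS = |(-5) + 3| = |-2| = 2, RHS = (-5) + 1 = -4; 2 < -4 — FAILS
x = 5: LHS = |5 + 3| = |8| = 8, RHS = 5 + 1 = 6; 8 < 6 — FAILS
Hence LHS − RHS is never negative, i.e. LHS ≥ RHS throughout, so the claimed relation (<) fails for every integer in [-5, 5].

Answer: None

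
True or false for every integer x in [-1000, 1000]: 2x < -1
The claim fails at x = 0:
x = 0: LHS = 2·0 = 0; 0 < -1 — FAILS

Because a single integer refutes it, the statement is false.

Answer: False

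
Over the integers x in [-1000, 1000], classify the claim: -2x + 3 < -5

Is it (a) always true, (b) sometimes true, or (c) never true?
Holds at x = 5: LHS = -2·5 + 3 = -7; -7 < -5 — holds
Fails at x = 0: LHS = -2·0 + 3 = 3; 3 < -5 — FAILS
It is satisfied by some integers in the range but not all.

Answer: Sometimes true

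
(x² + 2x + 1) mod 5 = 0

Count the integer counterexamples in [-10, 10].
Counterexamples in [-10, 10]: {-10, -9, -8, -7, -5, -4, -3, -2, 0, 1, 2, 3, 5, 6, 7, 8, 10}.

Counting them gives 17 values.

Answer: 17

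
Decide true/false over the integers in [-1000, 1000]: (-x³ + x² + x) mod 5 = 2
The claim fails at x = 0:
x = 0: LHS = (-0³ + 0² + 0) mod 5 = 0 mod 5 = 0; 0 = 2 — FAILS

Because a single integer refutes it, the statement is false.

Answer: False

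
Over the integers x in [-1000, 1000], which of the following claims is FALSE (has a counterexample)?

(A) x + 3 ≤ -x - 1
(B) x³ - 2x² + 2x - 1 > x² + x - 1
(A) x = 0: LHS = 0 + 3 = 3, RHS = -0 - 1 = -1; 3 ≤ -1 — FAILS
(B) x = 0: LHS = 0³ - 2·0² + 2·0 - 1 = -1, RHS = 0² + 0 - 1 = -1; -1 > -1 — FAILS

Answer: Both A and B are false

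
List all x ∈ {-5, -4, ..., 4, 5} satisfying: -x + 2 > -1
Holds for: {-5, -4, -3, -2, -1, 0, 1, 2}
Fails for: {3, 4, 5}

Answer: {-5, -4, -3, -2, -1, 0, 1, 2}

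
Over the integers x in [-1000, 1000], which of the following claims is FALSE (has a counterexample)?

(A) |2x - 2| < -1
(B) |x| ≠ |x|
(A) x = 0: LHS = |2·0 - 2| = |-2| = 2; 2 < -1 — FAILS
(B) x = 0: LHS = |0| = 0, RHS = |0| = 0; 0 ≠ 0 — FAILS

Answer: Both A and B are false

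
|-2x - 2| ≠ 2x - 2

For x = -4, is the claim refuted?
Substitute x = -4 into the relation:
x = -4: LHS = |-2·(-4) - 2| = |6| = 6, RHS = 2·(-4) - 2 = -10; 6 ≠ -10 — holds

The relation holds at x = -4, so it is not a counterexample.

Answer: No, x = -4 is not a counterexample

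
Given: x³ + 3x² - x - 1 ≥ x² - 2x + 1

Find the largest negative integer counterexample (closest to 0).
Testing negative integers from -1 downward:
x = -1: LHS = (-1)³ + 3·(-1)² - (-1) - 1 = 2, RHS = (-1)² - 2·(-1) + 1 = 4; 2 ≥ 4 — FAILS  ← closest negative counterexample to 0

Answer: x = -1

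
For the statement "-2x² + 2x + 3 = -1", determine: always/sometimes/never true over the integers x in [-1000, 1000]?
Holds at x = -1: LHS = -2·(-1)² + 2·(-1) + 3 = -1; -1 = -1 — holds
Fails at x = 0: LHS = -2·0² + 2·0 + 3 = 3; 3 = -1 — FAILS
It is satisfied by some integers in the range but not all.

Answer: Sometimes true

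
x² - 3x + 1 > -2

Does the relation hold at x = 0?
x = 0: LHS = 0² - 3·0 + 1 = 1; 1 > -2 — holds

The relation is satisfied at x = 0.

Answer: Yes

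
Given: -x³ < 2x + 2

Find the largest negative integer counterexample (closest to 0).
Testing negative integers from -1 downward:
x = -1: LHS = -(-1)³ = 1, RHS = 2·(-1) + 2 = 0; 1 < 0 — FAILS  ← closest negative counterexample to 0

Answer: x = -1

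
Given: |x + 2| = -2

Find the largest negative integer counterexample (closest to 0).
Testing negative integers from -1 downward:
x = -1: LHS = |(-1) + 2| = |1| = 1; 1 = -2 — FAILS  ← closest negative counterexample to 0

Answer: x = -1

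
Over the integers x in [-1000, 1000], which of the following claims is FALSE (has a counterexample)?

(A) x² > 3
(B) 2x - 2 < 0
(A) x = 0: LHS = 0² = 0; 0 > 3 — FAILS
(B) x = 1: LHS = 2·1 - 2 = 0; 0 < 0 — FAILS

Answer: Both A and B are false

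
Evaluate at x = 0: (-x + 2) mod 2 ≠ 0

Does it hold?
x = 0: LHS = (-0 + 2) mod 2 = 2 mod 2 = 0; 0 ≠ 0 — FAILS

The relation fails at x = 0, so x = 0 is a counterexample.

Answer: No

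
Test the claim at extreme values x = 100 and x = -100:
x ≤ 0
x = 100: 100 ≤ 0 — FAILS
x = -100: -100 ≤ 0 — holds

Answer: Partially: fails for x = 100, holds for x = -100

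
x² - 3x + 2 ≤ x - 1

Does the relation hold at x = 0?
x = 0: LHS = 0² - 3·0 + 2 = 2, RHS = 0 - 1 = -1; 2 ≤ -1 — FAILS

The relation fails at x = 0, so x = 0 is a counterexample.

Answer: No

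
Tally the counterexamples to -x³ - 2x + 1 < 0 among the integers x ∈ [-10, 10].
Counterexamples in [-10, 10]: {-10, -9, -8, -7, -6, -5, -4, -3, -2, -1, 0}.

Counting them gives 11 values.

Answer: 11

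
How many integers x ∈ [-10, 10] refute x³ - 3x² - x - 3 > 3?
Counterexamples in [-10, 10]: {-10, -9, -8, -7, -6, -5, -4, -3, -2, -1, 0, 1, 2, 3}.

Counting them gives 14 values.

Answer: 14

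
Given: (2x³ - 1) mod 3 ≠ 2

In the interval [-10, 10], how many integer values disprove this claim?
Counterexamples in [-10, 10]: {-9, -6, -3, 0, 3, 6, 9}.

Counting them gives 7 values.

Answer: 7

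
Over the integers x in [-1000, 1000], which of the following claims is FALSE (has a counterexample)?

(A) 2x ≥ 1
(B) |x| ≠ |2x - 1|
(A) x = 0: LHS = 2·0 = 0; 0 ≥ 1 — FAILS
(B) x = 1: LHS = |1| = 1, RHS = |2·1 - 1| = |1| = 1; 1 ≠ 1 — FAILS

Answer: Both A and B are false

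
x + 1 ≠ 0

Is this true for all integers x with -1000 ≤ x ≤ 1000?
The claim fails at x = -1:
x = -1: LHS = (-1) + 1 = 0; 0 ≠ 0 — FAILS

Because a single integer refutes it, the statement is false.

Answer: False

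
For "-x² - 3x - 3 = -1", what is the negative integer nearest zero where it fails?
Testing negative integers from -1 downward:
x = -1: LHS = -(-1)² - 3·(-1) - 3 = -1; -1 = -1 — holds
x = -2: LHS = -(-2)² - 3·(-2) - 3 = -1; -1 = -1 — holds
x = -3: LHS = -(-3)² - 3·(-3) - 3 = -3; -3 = -1 — FAILS  ← closest negative counterexample to 0

Answer: x = -3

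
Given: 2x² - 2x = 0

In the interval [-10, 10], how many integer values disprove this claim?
Counterexamples in [-10, 10]: {-10, -9, -8, -7, -6, -5, -4, -3, -2, -1, 2, 3, 4, 5, 6, 7, 8, 9, 10}.

Counting them gives 19 values.

Answer: 19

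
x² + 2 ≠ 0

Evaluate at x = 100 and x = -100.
x = 100: LHS = 100² + 2 = 10002; 10002 ≠ 0 — holds
x = -100: LHS = (-100)² + 2 = 10002; 10002 ≠ 0 — holds

Answer: Yes, holds for both x = 100 and x = -100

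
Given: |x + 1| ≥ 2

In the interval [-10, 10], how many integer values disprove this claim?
Counterexamples in [-10, 10]: {-2, -1, 0}.

Counting them gives 3 values.

Answer: 3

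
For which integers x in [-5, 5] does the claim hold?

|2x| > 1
Holds for: {-5, -4, -3, -2, -1, 1, 2, 3, 4, 5}
Fails for: {0}

Answer: {-5, -4, -3, -2, -1, 1, 2, 3, 4, 5}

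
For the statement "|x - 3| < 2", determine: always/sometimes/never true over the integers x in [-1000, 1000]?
Holds at x = 2: LHS = |2 - 3| = |-1| = 1; 1 < 2 — holds
Fails at x = 0: LHS = |0 - 3| = |-3| = 3; 3 < 2 — FAILS
It is satisfied by some integers in the range but not all.

Answer: Sometimes true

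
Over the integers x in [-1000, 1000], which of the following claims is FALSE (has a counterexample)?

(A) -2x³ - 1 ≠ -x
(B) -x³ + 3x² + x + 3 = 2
(A) x = -1: LHS = -2·(-1)³ - 1 = 1, RHS = -(-1) = 1; 1 ≠ 1 — FAILS
(B) x = 0: LHS = -0³ + 3·0² + 0 + 3 = 3; 3 = 2 — FAILS

Answer: Both A and B are false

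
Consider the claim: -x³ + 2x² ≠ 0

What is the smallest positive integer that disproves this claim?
Testing positive integers:
x = 1: LHS = -1³ + 2·1² = 1; 1 ≠ 0 — holds
x = 2: LHS = -2³ + 2·2² = 0; 0 ≠ 0 — FAILS  ← smallest positive counterexample

Answer: x = 2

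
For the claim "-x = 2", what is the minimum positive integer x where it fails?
Testing positive integers:
x = 1: -1 = 2 — FAILS  ← smallest positive counterexample

Answer: x = 1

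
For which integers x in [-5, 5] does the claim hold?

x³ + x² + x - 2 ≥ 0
Holds for: {1, 2, 3, 4, 5}
Fails for: {-5, -4, -3, -2, -1, 0}

Answer: {1, 2, 3, 4, 5}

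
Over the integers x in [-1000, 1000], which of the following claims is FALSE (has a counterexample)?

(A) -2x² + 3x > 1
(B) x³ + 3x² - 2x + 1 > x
(A) x = 0: LHS = -2·0² + 3·0 = 0; 0 > 1 — FAILS
(B) x = -4: LHS = (-4)³ + 3·(-4)² - 2·(-4) + 1 = -7; -7 > -4 — FAILS

Answer: Both A and B are false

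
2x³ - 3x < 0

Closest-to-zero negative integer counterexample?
Testing negative integers from -1 downward:
x = -1: LHS = 2·(-1)³ - 3·(-1) = 1; 1 < 0 — FAILS  ← closest negative counterexample to 0

Answer: x = -1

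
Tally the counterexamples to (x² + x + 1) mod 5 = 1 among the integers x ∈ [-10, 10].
Counterexamples in [-10, 10]: {-9, -8, -7, -4, -3, -2, 1, 2, 3, 6, 7, 8}.

Counting them gives 12 values.

Answer: 12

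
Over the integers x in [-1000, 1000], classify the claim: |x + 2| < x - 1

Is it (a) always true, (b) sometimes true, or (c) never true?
Over all integers in [-1000, 1000], LHS − RHS is smallest at x = 0, where it equals 3:
x = 0: LHS = |0 + 2| = |2| = 2, RHS = 0 - 1 = -1; 2 < -1 — FAILS
At the ends of the range:
x = -1000: LHS = |(-1000) + 2| = |-998| = 998, RHS = (-1000) - 1 = -1001; 998 < -1001 — FAILS
x = 1000: LHS = |1000 + 2| = |1002| = 1002, RHS = 1000 - 1 = 999; 1002 < 999 — FAILS
Hence LHS − RHS is never negative, i.e. LHS ≥ RHS throughout, so the claimed relation (<) fails for every integer in [-1000, 1000].

No integer in the range satisfies it.

Answer: Never true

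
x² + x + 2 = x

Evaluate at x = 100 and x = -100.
x = 100: LHS = 100² + 100 + 2 = 10102; 10102 = 100 — FAILS
x = -100: LHS = (-100)² + (-100) + 2 = 9902; 9902 = -100 — FAILS

Answer: No, fails for both x = 100 and x = -100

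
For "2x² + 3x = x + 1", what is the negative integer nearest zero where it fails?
Testing negative integers from -1 downward:
x = -1: LHS = 2·(-1)² + 3·(-1) = -1, RHS = (-1) + 1 = 0; -1 = 0 — FAILS  ← closest negative counterexample to 0

Answer: x = -1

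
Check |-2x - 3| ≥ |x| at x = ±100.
x = 100: LHS = |-2·100 - 3| = |-203| = 203, RHS = |100| = 100; 203 ≥ 100 — holds
x = -100: LHS = |-2·(-100) - 3| = |197| = 197, RHS = |-100| = 100; 197 ≥ 100 — holds

Answer: Yes, holds for both x = 100 and x = -100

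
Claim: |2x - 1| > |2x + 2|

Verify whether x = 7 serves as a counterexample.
Substitute x = 7 into the relation:
x = 7: LHS = |2·7 - 1| = |13| = 13, RHS = |2·7 + 2| = |16| = 16; 13 > 16 — FAILS

Since the claim fails at x = 7, this value is a counterexample.

Answer: Yes, x = 7 is a counterexample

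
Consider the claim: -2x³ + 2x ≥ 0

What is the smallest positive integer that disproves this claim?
Testing positive integers:
x = 1: LHS = -2·1³ + 2·1 = 0; 0 ≥ 0 — holds
x = 2: LHS = -2·2³ + 2·2 = -12; -12 ≥ 0 — FAILS  ← smallest positive counterexample

Answer: x = 2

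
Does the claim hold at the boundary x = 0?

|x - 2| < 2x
x = 0: LHS = |0 - 2| = |-2| = 2, RHS = 2·0 = 0; 2 < 0 — FAILS

The relation fails at x = 0, so x = 0 is a counterexample.

Answer: No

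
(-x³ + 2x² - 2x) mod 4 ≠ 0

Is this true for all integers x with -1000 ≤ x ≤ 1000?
The claim fails at x = 0:
x = 0: LHS = (-0³ + 2·0² - 2·0) mod 4 = 0 mod 4 = 0; 0 ≠ 0 — FAILS

Because a single integer refutes it, the statement is false.

Answer: False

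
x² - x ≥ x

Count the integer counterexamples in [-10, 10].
Counterexamples in [-10, 10]: {1}.

Counting them gives 1 values.

Answer: 1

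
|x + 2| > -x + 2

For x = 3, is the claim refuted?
Substitute x = 3 into the relation:
x = 3: LHS = |3 + 2| = |5| = 5, RHS = -3 + 2 = -1; 5 > -1 — holds

The claim holds here, so x = 3 is not a counterexample. (A counterexample exists elsewhere, e.g. x = 0.)

Answer: No, x = 3 is not a counterexample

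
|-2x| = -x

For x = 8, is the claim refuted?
Substitute x = 8 into the relation:
x = 8: LHS = |-2·8| = |-16| = 16; 16 = -8 — FAILS

Since the claim fails at x = 8, this value is a counterexample.

Answer: Yes, x = 8 is a counterexample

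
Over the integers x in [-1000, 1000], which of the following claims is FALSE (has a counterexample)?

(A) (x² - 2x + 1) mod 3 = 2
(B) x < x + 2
(A) x = 0: LHS = (0² - 2·0 + 1) mod 3 = 1 mod 3 = 1; 1 = 2 — FAILS

(B) Over all integers in [-1000, 1000], LHS − RHS is largest at x = 0, where it equals -2:
x = 0: RHS = 0 + 2 = 2; 0 < 2 — holds
At the ends of the range:
x = -1000: RHS = (-1000) + 2 = -998; -1000 < -998 — holds
x = 1000: RHS = 1000 + 2 = 1002; 1000 < 1002 — holds
Hence LHS − RHS is never zero or positive, i.e. LHS < RHS throughout, so the relation holds for every integer in [-1000, 1000].

Only (A) has a counterexample.

Answer: A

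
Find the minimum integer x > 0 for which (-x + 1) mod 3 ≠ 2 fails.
Testing positive integers:
x = 1: LHS = (-1 + 1) mod 3 = 0 mod 3 = 0; 0 ≠ 2 — holds
x = 2: LHS = (-2 + 1) mod 3 = (-1) mod 3 = 2; 2 ≠ 2 — FAILS  ← smallest positive counterexample

Answer: x = 2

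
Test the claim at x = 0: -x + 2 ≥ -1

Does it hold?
x = 0: LHS = -0 + 2 = 2; 2 ≥ -1 — holds

The relation is satisfied at x = 0.

Answer: Yes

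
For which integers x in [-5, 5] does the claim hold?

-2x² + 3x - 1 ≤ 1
Over all integers in [-5, 5], LHS − RHS is largest at x = 1, where it equals -1:
x = 1: LHS = -2·1² + 3·1 - 1 = 0; 0 ≤ 1 — holds
At the ends of the range:
x = -5: LHS = -2·(-5)² + 3·(-5) - 1 = -66; -66 ≤ 1 — holds
x = 5: LHS = -2·5² + 3·5 - 1 = -36; -36 ≤ 1 — holds
Hence LHS − RHS is never positive, i.e. LHS ≤ RHS throughout, so the relation holds for every integer in [-5, 5].

Answer: All integers in [-5, 5]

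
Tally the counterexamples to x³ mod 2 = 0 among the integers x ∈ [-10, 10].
Counterexamples in [-10, 10]: {-9, -7, -5, -3, -1, 1, 3, 5, 7, 9}.

Counting them gives 10 values.

Answer: 10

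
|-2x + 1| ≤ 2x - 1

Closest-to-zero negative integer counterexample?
Testing negative integers from -1 downward:
x = -1: LHS = |-2·(-1) + 1| = |3| = 3, RHS = 2·(-1) - 1 = -3; 3 ≤ -3 — FAILS  ← closest negative counterexample to 0

Answer: x = -1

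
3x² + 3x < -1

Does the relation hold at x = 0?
x = 0: LHS = 3·0² + 3·0 = 0; 0 < -1 — FAILS

The relation fails at x = 0, so x = 0 is a counterexample.

Answer: No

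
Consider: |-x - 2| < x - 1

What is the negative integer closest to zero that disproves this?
Testing negative integers from -1 downward:
x = -1: LHS = |-(-1) - 2| = |-1| = 1, RHS = (-1) - 1 = -2; 1 < -2 — FAILS  ← closest negative counterexample to 0

Answer: x = -1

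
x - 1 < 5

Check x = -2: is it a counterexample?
Substitute x = -2 into the relation:
x = -2: LHS = (-2) - 1 = -3; -3 < 5 — holds

The claim holds here, so x = -2 is not a counterexample. (A counterexample exists elsewhere, e.g. x = 6.)

Answer: No, x = -2 is not a counterexample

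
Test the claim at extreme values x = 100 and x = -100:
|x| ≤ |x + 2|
x = 100: LHS = |100| = 100, RHS = |100 + 2| = |102| = 102; 100 ≤ 102 — holds
x = -100: LHS = |-100| = 100, RHS = |(-100) + 2| = |-98| = 98; 100 ≤ 98 — FAILS

Answer: Partially: holds for x = 100, fails for x = -100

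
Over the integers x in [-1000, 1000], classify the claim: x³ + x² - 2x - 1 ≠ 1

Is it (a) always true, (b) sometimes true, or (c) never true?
Holds at x = 0: LHS = 0³ + 0² - 2·0 - 1 = -1; -1 ≠ 1 — holds
Fails at x = -1: LHS = (-1)³ + (-1)² - 2·(-1) - 1 = 1; 1 ≠ 1 — FAILS
It is satisfied by some integers in the range but not all.

Answer: Sometimes true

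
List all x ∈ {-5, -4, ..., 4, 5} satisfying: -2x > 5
Holds for: {-5, -4, -3}
Fails for: {-2, -1, 0, 1, 2, 3, 4, 5}

Answer: {-5, -4, -3}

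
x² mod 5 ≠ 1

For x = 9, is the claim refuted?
Substitute x = 9 into the relation:
x = 9: LHS = (9²) mod 5 = 81 mod 5 = 1; 1 ≠ 1 — FAILS

Since the claim fails at x = 9, this value is a counterexample.

Answer: Yes, x = 9 is a counterexample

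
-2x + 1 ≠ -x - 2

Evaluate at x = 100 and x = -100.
x = 100: LHS = -2·100 + 1 = -199, RHS = -100 - 2 = -102; -199 ≠ -102 — holds
x = -100: LHS = -2·(-100) + 1 = 201, RHS = -(-100) - 2 = 98; 201 ≠ 98 — holds

Answer: Yes, holds for both x = 100 and x = -100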